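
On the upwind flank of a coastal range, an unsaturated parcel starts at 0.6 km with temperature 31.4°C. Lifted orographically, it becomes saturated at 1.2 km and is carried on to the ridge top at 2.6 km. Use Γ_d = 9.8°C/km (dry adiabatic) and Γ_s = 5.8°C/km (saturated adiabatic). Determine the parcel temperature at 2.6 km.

17.4°C

600 → 1200 m (dry, 9.8°C/km): ΔT = -9.8 × 0.6 = -5.88°C → T = 25.52°C
1200 → 2600 m (saturated, 5.8°C/km): ΔT = -5.8 × 1.4 = -8.12°C → T = 17.4°C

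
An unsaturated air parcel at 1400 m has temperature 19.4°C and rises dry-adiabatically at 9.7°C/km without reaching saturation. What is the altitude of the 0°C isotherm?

Height above start = (19.4 − 0) / 9.7 = 2 km
Altitude = 1400 m + 2000 m = 3400 m

3400 m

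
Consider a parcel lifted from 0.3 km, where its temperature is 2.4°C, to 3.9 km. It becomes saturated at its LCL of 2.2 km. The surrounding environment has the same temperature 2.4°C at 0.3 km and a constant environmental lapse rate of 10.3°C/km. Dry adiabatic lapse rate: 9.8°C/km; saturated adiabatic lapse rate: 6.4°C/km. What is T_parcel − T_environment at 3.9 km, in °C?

Parcel:
  From 300 m to 2200 m (dry): cools by 9.8 × 1.9 = 18.62°C, giving -16.22°C.
  From 2200 m to 3900 m (saturated): cools by 6.4 × 1.7 = 10.88°C, giving -27.1°C.
Environment:
  From 300 m to 3900 m (environment): cools by 10.3 × 3.6 = 37.08°C, giving -34.68°C.
T_parcel − T_env = -27.1 − (-34.68) = +7.58°C

+7.58°C (parcel warmer than environment)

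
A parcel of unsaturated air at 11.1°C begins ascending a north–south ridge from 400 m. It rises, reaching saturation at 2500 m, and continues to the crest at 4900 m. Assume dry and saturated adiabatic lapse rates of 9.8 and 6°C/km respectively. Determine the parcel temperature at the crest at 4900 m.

Dry to 2500 m: -9.8 × 2.1 km = -20.58°C, so T = -9.48°C.
Saturated to 4900 m: -6 × 2.4 km = -14.4°C, so T = -23.88°C.

-23.88°C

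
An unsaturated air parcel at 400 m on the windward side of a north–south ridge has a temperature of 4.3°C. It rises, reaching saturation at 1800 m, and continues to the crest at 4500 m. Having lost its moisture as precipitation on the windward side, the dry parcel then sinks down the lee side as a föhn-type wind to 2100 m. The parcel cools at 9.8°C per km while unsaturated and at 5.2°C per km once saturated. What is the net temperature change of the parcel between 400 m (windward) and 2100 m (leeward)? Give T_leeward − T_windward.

-4.24°C

400 → 1800 m (dry, 9.8°C/km): ΔT = -9.8 × 1.4 = -13.72°C → T = -9.42°C
1800 → 4500 m (saturated, 5.2°C/km): ΔT = -5.2 × 2.7 = -14.04°C → T = -23.46°C
4500 → 2100 m (dry descent, 9.8°C/km): ΔT = +9.8 × 2.4 = +23.52°C → T = 0.06°C
Net change vs windward start: 0.06 − 4.3 = -4.24°C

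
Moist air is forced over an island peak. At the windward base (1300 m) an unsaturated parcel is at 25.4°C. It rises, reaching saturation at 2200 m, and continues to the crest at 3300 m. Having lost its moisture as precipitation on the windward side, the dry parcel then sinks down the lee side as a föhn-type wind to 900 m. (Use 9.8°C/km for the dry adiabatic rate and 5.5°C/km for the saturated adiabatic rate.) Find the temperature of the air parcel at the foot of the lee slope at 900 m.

34.05°C

1300–2200 m, dry: Δz = 0.9 km ⇒ ΔT = -8.82°C; T = 16.58°C
2200–3300 m, saturated: Δz = 1.1 km ⇒ ΔT = -6.05°C; T = 10.53°C
3300–900 m, dry descent: Δz = 2.4 km ⇒ ΔT = +23.52°C; T = 34.05°C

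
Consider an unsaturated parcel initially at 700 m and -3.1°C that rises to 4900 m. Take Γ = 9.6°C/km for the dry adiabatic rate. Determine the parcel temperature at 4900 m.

From 700 m to 4900 m (dry adiabatic): cools by 9.6 × 4.2 = 40.32°C, giving -43.42°C.

-43.42°C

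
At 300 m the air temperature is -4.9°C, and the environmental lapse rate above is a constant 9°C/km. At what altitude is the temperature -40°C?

Height above start = (-4.9 − (-40)) / 9 = 3.9 km
Altitude = 300 m + 3900 m = 4200 m

4200 m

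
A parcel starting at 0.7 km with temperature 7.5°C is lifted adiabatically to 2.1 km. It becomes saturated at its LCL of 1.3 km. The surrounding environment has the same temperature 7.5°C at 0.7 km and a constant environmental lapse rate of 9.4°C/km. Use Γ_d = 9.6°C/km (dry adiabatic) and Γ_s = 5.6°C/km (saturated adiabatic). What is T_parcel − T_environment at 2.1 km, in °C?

Parcel:
  Dry to 1300 m: -9.6 × 0.6 km = -5.76°C, so T = 1.74°C.
  Saturated to 2100 m: -5.6 × 0.8 km = -4.48°C, so T = -2.74°C.
Environment:
  Environment to 2100 m: -9.4 × 1.4 km = -13.16°C, so T = -5.66°C.
T_parcel − T_env = -2.74 − (-5.66) = +2.92°C

+2.92°C (parcel warmer than environment)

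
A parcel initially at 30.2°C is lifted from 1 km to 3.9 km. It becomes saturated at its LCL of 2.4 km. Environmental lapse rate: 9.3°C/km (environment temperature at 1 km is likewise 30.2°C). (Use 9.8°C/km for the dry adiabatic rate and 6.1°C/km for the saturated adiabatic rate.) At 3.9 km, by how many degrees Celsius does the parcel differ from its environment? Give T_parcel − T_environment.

+4.1°C (parcel warmer than environment)

Parcel:
  Dry to 2400 m: -9.8 × 1.4 km = -13.72°C, so T = 16.48°C.
  Saturated to 3900 m: -6.1 × 1.5 km = -9.15°C, so T = 7.33°C.
Environment:
  Environment to 3900 m: -9.3 × 2.9 km = -26.97°C, so T = 3.23°C.
T_parcel − T_env = 7.33 − 3.23 = +4.1°C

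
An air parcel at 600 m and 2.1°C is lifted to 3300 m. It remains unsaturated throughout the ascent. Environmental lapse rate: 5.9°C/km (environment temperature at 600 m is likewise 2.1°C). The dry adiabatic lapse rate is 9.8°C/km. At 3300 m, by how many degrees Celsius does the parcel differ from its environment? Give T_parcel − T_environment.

Parcel:
  600 → 3300 m (dry, 9.8°C/km): ΔT = -9.8 × 2.7 = -26.46°C → T = -24.36°C
Environment:
  600 → 3300 m (environment, 5.9°C/km): ΔT = -5.9 × 2.7 = -15.93°C → T = -13.83°C
T_parcel − T_env = -24.36 − (-13.83) = -10.53°C

-10.53°C (parcel cooler than environment)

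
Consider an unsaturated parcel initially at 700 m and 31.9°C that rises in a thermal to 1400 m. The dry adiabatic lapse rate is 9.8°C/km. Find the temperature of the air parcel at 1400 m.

25.04°C

From 700 m to 1400 m (dry adiabatic): cools by 9.8 × 0.7 = 6.86°C, giving 25.04°C.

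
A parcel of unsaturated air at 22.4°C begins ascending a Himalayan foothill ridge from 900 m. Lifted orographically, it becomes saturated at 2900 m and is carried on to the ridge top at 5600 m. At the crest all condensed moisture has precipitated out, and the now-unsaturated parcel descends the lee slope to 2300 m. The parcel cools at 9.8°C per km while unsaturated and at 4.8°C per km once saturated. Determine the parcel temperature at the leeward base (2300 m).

22.18°C

900 → 2900 m (dry, 9.8°C/km): ΔT = -9.8 × 2 = -19.6°C → T = 2.8°C
2900 → 5600 m (saturated, 4.8°C/km): ΔT = -4.8 × 2.7 = -12.96°C → T = -10.16°C
5600 → 2300 m (dry descent, 9.8°C/km): ΔT = +9.8 × 3.3 = +32.34°C → T = 22.18°C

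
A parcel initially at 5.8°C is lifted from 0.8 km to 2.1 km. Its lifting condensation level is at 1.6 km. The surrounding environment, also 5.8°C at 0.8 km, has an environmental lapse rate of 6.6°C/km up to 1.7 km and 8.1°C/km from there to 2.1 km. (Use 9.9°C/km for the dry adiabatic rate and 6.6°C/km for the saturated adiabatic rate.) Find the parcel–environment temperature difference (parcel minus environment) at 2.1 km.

-2.04°C (parcel cooler than environment)

Parcel:
  Dry to 1600 m: -9.9 × 0.8 km = -7.92°C, so T = -2.12°C.
  Saturated to 2100 m: -6.6 × 0.5 km = -3.3°C, so T = -5.42°C.
Environment:
  Environment, lower layer to 1700 m: -6.6 × 0.9 km = -5.94°C, so T = -0.14°C.
  Environment, upper layer to 2100 m: -8.1 × 0.4 km = -3.24°C, so T = -3.38°C.
T_parcel − T_env = -5.42 − (-3.38) = -2.04°C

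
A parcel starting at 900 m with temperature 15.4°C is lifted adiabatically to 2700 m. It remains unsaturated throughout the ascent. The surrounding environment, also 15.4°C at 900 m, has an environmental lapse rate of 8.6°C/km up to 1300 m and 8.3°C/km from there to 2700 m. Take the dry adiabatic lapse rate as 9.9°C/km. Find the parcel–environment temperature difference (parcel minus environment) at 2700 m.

Parcel:
  Dry to 2700 m: -9.9 × 1.8 km = -17.82°C, so T = -2.42°C.
Environment:
  Environment, lower layer to 1300 m: -8.6 × 0.4 km = -3.44°C, so T = 11.96°C.
  Environment, upper layer to 2700 m: -8.3 × 1.4 km = -11.62°C, so T = 0.34°C.
T_parcel − T_env = -2.42 − 0.34 = -2.76°C

-2.76°C (parcel cooler than environment)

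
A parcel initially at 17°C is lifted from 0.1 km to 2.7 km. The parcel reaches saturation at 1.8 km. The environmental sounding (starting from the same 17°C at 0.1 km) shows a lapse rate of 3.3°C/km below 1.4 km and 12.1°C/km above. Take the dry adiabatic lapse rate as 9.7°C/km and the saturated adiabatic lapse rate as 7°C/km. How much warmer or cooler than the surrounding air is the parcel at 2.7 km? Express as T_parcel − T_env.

-2.77°C (parcel cooler than environment)

Parcel:
  100 → 1800 m (dry, 9.7°C/km): ΔT = -9.7 × 1.7 = -16.49°C → T = 0.51°C
  1800 → 2700 m (saturated, 7°C/km): ΔT = -7 × 0.9 = -6.3°C → T = -5.79°C
Environment:
  100 → 1400 m (environment, lower layer, 3.3°C/km): ΔT = -3.3 × 1.3 = -4.29°C → T = 12.71°C
  1400 → 2700 m (environment, upper layer, 12.1°C/km): ΔT = -12.1 × 1.3 = -15.73°C → T = -3.02°C
T_parcel − T_env = -5.79 − (-3.02) = -2.77°C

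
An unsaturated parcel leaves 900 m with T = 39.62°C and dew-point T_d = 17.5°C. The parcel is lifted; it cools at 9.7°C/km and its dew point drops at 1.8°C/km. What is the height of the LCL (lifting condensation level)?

T and T_d converge at 9.7 − 1.8 = 7.9°C per km
Height above start = (39.62 − 17.5) / 7.9 = 2.8 km
LCL altitude = 900 m + 2800 m = 3700 m

3700 m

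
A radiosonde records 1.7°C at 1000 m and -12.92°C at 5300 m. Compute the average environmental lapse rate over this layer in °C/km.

Γ = −ΔT/Δz = (1.7 − (-12.92)) / (5300 − 1000) m
  = 14.62°C / 4.3 km = 3.4°C/km

3.4°C/km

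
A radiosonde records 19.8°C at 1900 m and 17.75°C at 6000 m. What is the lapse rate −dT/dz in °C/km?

Γ = −ΔT/Δz = (19.8 − 17.75) / (6000 − 1900) m
  = 2.05°C / 4.1 km = 0.5°C/km

0.5°C/km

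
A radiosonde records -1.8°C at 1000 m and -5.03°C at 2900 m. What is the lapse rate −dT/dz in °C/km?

1.7°C/km

Γ = −ΔT/Δz = (-1.8 − (-5.03)) / (2900 − 1000) m
  = 3.23°C / 1.9 km = 1.7°C/km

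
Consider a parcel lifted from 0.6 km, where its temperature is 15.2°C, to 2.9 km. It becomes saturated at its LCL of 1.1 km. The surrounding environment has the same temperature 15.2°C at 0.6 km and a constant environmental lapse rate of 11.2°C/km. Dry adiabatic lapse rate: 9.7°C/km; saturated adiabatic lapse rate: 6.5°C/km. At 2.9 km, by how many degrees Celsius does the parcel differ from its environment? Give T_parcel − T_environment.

Parcel:
  From 600 m to 1100 m (dry): cools by 9.7 × 0.5 = 4.85°C, giving 10.35°C.
  From 1100 m to 2900 m (saturated): cools by 6.5 × 1.8 = 11.7°C, giving -1.35°C.
Environment:
  From 600 m to 2900 m (environment): cools by 11.2 × 2.3 = 25.76°C, giving -10.56°C.
T_parcel − T_env = -1.35 − (-10.56) = +9.21°C

+9.21°C (parcel warmer than environment)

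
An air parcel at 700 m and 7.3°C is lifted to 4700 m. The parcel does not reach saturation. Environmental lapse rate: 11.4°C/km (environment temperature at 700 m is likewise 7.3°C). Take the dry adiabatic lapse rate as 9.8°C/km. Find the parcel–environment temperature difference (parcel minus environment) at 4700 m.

+6.4°C (parcel warmer than environment)

Parcel:
  From 700 m to 4700 m (dry): cools by 9.8 × 4 = 39.2°C, giving -31.9°C.
Environment:
  From 700 m to 4700 m (environment): cools by 11.4 × 4 = 45.6°C, giving -38.3°C.
T_parcel − T_env = -31.9 − (-38.3) = +6.4°C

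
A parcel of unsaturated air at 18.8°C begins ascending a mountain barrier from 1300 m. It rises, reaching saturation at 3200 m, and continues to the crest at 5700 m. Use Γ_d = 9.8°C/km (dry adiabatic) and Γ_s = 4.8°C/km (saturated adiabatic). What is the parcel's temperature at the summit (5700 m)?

-11.82°C

1300–3200 m, dry: Δz = 1.9 km ⇒ ΔT = -18.62°C; T = 0.18°C
3200–5700 m, saturated: Δz = 2.5 km ⇒ ΔT = -12°C; T = -11.82°C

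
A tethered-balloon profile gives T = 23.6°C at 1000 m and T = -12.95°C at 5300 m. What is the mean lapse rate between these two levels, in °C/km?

Γ = −ΔT/Δz = (23.6 − (-12.95)) / (5300 − 1000) m
  = 36.55°C / 4.3 km = 8.5°C/km

8.5°C/km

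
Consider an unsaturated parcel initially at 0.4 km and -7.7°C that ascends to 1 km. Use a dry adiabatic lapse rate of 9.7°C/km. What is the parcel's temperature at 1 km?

400–1000 m, dry adiabatic: Δz = 0.6 km ⇒ ΔT = -5.82°C; T = -13.52°C

-13.52°C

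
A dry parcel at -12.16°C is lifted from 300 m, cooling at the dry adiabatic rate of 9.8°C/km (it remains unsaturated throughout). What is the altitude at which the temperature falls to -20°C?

1100 m

Height above start = (-12.16 − (-20)) / 9.8 = 0.8 km
Altitude = 300 m + 800 m = 1100 m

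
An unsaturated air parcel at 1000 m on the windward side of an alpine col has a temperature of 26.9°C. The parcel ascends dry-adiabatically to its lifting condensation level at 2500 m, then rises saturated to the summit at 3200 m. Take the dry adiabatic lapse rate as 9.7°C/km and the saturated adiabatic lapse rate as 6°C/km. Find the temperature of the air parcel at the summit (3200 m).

8.15°C

From 1000 m to 2500 m (dry): cools by 9.7 × 1.5 = 14.55°C, giving 12.35°C.
From 2500 m to 3200 m (saturated): cools by 6 × 0.7 = 4.2°C, giving 8.15°C.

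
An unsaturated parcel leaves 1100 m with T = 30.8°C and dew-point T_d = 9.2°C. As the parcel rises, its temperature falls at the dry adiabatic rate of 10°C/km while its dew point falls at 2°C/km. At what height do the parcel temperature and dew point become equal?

3800 m

T and T_d converge at 10 − 2 = 8°C per km
Height above start = (30.8 − 9.2) / 8 = 2.7 km
LCL altitude = 1100 m + 2700 m = 3800 m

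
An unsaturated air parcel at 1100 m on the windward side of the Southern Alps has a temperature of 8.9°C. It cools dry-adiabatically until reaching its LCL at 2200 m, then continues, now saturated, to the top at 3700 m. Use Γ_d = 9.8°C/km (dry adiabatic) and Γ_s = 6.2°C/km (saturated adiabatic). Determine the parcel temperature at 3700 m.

-11.18°C

1100–2200 m, dry: Δz = 1.1 km ⇒ ΔT = -10.78°C; T = -1.88°C
2200–3700 m, saturated: Δz = 1.5 km ⇒ ΔT = -9.3°C; T = -11.18°C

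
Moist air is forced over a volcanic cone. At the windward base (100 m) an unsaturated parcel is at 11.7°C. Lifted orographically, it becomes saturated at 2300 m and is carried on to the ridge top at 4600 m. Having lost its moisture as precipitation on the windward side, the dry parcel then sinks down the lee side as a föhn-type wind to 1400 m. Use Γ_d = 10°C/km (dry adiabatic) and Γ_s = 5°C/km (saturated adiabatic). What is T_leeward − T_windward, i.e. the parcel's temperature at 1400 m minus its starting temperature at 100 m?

Dry to 2300 m: -10 × 2.2 km = -22°C, so T = -10.3°C.
Saturated to 4600 m: -5 × 2.3 km = -11.5°C, so T = -21.8°C.
Dry descent to 1400 m: +10 × 3.2 km = +32°C, so T = 10.2°C.
Net change vs windward start: 10.2 − 11.7 = -1.5°C

-1.5°C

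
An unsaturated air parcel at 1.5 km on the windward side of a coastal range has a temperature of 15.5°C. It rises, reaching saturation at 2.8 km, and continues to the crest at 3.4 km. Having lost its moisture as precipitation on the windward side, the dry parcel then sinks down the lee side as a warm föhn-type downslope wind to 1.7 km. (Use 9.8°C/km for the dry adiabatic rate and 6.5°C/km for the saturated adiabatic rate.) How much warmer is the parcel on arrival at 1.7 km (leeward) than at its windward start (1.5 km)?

From 1500 m to 2800 m (dry): cools by 9.8 × 1.3 = 12.74°C, giving 2.76°C.
From 2800 m to 3400 m (saturated): cools by 6.5 × 0.6 = 3.9°C, giving -1.14°C.
From 3400 m to 1700 m (dry descent): warms by 9.8 × 1.7 = 16.66°C, giving 15.52°C.
Net change vs windward start: 15.52 − 15.5 = +0.02°C

+0.02°C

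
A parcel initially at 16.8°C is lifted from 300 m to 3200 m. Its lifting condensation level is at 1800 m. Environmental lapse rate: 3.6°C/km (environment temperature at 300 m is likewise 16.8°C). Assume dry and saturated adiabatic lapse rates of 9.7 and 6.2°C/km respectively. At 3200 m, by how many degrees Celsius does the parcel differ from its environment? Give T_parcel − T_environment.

Parcel:
  300 → 1800 m (dry, 9.7°C/km): ΔT = -9.7 × 1.5 = -14.55°C → T = 2.25°C
  1800 → 3200 m (saturated, 6.2°C/km): ΔT = -6.2 × 1.4 = -8.68°C → T = -6.43°C
Environment:
  300 → 3200 m (environment, 3.6°C/km): ΔT = -3.6 × 2.9 = -10.44°C → T = 6.36°C
T_parcel − T_env = -6.43 − 6.36 = -12.79°C

-12.79°C (parcel cooler than environment)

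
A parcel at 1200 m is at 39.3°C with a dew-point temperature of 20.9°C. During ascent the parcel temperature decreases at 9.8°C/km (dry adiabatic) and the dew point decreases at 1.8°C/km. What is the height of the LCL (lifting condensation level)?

T and T_d converge at 9.8 − 1.8 = 8°C per km
Height above start = (39.3 − 20.9) / 8 = 2.3 km
LCL altitude = 1200 m + 2300 m = 3500 m

3500 m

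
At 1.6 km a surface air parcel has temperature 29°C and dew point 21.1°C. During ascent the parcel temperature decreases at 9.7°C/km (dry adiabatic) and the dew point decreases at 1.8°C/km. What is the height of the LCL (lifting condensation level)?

2.6 km

T and T_d converge at 9.7 − 1.8 = 7.9°C per km
Height above start = (29 − 21.1) / 7.9 = 1 km
LCL altitude = 1600 m + 1000 m = 2600 m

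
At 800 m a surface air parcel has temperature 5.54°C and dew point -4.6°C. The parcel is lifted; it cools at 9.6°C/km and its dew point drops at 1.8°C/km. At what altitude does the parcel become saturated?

2100 m

T and T_d converge at 9.6 − 1.8 = 7.8°C per km
Height above start = (5.54 − (-4.6)) / 7.8 = 1.3 km
LCL altitude = 800 m + 1300 m = 2100 m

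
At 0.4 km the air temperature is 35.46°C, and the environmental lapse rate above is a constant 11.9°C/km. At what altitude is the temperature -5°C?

Height above start = (35.46 − (-5)) / 11.9 = 3.4 km
Altitude = 400 m + 3400 m = 3800 m

3.8 km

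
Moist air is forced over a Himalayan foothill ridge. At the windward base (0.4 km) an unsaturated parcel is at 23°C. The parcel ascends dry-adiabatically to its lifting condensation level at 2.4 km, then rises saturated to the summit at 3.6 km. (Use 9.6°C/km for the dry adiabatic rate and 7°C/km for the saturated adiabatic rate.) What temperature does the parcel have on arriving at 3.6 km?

400–2400 m, dry: Δz = 2 km ⇒ ΔT = -19.2°C; T = 3.8°C
2400–3600 m, saturated: Δz = 1.2 km ⇒ ΔT = -8.4°C; T = -4.6°C

-4.6°C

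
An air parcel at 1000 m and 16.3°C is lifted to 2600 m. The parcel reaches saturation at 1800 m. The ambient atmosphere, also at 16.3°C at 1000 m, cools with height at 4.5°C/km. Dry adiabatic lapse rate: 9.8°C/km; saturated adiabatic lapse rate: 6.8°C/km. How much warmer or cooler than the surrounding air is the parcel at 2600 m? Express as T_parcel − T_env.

Parcel:
  1000–1800 m, dry: Δz = 0.8 km ⇒ ΔT = -7.84°C; T = 8.46°C
  1800–2600 m, saturated: Δz = 0.8 km ⇒ ΔT = -5.44°C; T = 3.02°C
Environment:
  1000–2600 m, environment: Δz = 1.6 km ⇒ ΔT = -7.2°C; T = 9.1°C
T_parcel − T_env = 3.02 − 9.1 = -6.08°C

-6.08°C (parcel cooler than environment)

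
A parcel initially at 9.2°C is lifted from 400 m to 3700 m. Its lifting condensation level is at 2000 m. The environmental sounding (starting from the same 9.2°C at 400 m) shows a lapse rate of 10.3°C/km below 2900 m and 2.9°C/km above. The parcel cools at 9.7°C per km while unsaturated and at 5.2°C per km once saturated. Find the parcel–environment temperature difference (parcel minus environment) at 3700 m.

+3.71°C (parcel warmer than environment)

Parcel:
  From 400 m to 2000 m (dry): cools by 9.7 × 1.6 = 15.52°C, giving -6.32°C.
  From 2000 m to 3700 m (saturated): cools by 5.2 × 1.7 = 8.84°C, giving -15.16°C.
Environment:
  From 400 m to 2900 m (environment, lower layer): cools by 10.3 × 2.5 = 25.75°C, giving -16.55°C.
  From 2900 m to 3700 m (environment, upper layer): cools by 2.9 × 0.8 = 2.32°C, giving -18.87°C.
T_parcel − T_env = -15.16 − (-18.87) = +3.71°C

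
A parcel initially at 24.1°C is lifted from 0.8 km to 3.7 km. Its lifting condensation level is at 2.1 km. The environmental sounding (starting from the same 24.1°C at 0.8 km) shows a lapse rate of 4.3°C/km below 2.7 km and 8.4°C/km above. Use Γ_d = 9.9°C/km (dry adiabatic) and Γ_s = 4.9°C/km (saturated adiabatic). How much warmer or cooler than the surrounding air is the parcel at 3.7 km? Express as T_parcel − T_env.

-4.14°C (parcel cooler than environment)

Parcel:
  800–2100 m, dry: Δz = 1.3 km ⇒ ΔT = -12.87°C; T = 11.23°C
  2100–3700 m, saturated: Δz = 1.6 km ⇒ ΔT = -7.84°C; T = 3.39°C
Environment:
  800–2700 m, environment, lower layer: Δz = 1.9 km ⇒ ΔT = -8.17°C; T = 15.93°C
  2700–3700 m, environment, upper layer: Δz = 1 km ⇒ ΔT = -8.4°C; T = 7.53°C
T_parcel − T_env = 3.39 − 7.53 = -4.14°C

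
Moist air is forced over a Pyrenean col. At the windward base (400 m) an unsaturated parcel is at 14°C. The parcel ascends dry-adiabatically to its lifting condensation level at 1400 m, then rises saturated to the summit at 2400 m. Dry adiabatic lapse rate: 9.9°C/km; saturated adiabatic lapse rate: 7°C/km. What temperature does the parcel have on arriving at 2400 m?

400 → 1400 m (dry, 9.9°C/km): ΔT = -9.9 × 1 = -9.9°C → T = 4.1°C
1400 → 2400 m (saturated, 7°C/km): ΔT = -7 × 1 = -7°C → T = -2.9°C

-2.9°C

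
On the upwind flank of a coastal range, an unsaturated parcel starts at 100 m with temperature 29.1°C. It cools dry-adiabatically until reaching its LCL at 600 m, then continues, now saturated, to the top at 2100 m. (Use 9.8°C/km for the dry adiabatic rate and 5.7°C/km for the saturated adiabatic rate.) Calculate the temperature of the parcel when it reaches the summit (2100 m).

15.65°C

From 100 m to 600 m (dry): cools by 9.8 × 0.5 = 4.9°C, giving 24.2°C.
From 600 m to 2100 m (saturated): cools by 5.7 × 1.5 = 8.55°C, giving 15.65°C.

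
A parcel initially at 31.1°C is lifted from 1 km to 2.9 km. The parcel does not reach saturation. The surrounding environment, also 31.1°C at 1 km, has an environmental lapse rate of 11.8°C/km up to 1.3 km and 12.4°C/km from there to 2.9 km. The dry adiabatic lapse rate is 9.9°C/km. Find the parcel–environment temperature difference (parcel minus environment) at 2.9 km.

+4.57°C (parcel warmer than environment)

Parcel:
  Dry to 2900 m: -9.9 × 1.9 km = -18.81°C, so T = 12.29°C.
Environment:
  Environment, lower layer to 1300 m: -11.8 × 0.3 km = -3.54°C, so T = 27.56°C.
  Environment, upper layer to 2900 m: -12.4 × 1.6 km = -19.84°C, so T = 7.72°C.
T_parcel − T_env = 12.29 − 7.72 = +4.57°C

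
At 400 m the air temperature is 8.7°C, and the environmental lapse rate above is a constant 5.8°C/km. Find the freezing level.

Height above start = (8.7 − 0) / 5.8 = 1.5 km
Altitude = 400 m + 1500 m = 1900 m

1900 m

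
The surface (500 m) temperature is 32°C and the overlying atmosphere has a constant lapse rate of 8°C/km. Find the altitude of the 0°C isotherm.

Height above start = (32 − 0) / 8 = 4 km
Altitude = 500 m + 4000 m = 4500 m

4500 m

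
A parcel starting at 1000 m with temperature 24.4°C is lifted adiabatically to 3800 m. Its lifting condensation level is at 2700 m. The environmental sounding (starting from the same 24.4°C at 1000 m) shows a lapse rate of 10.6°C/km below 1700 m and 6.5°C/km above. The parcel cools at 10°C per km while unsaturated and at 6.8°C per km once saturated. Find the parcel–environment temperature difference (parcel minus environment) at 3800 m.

-3.41°C (parcel cooler than environment)

Parcel:
  Dry to 2700 m: -10 × 1.7 km = -17°C, so T = 7.4°C.
  Saturated to 3800 m: -6.8 × 1.1 km = -7.48°C, so T = -0.08°C.
Environment:
  Environment, lower layer to 1700 m: -10.6 × 0.7 km = -7.42°C, so T = 16.98°C.
  Environment, upper layer to 3800 m: -6.5 × 2.1 km = -13.65°C, so T = 3.33°C.
T_parcel − T_env = -0.08 − 3.33 = -3.41°C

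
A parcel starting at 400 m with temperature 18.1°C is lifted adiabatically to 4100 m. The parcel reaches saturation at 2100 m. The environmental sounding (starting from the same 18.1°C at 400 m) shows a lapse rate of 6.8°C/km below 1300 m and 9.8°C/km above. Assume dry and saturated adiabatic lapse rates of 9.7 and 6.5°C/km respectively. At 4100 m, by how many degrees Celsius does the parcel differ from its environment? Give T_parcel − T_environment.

+4.07°C (parcel warmer than environment)

Parcel:
  400–2100 m, dry: Δz = 1.7 km ⇒ ΔT = -16.49°C; T = 1.61°C
  2100–4100 m, saturated: Δz = 2 km ⇒ ΔT = -13°C; T = -11.39°C
Environment:
  400–1300 m, environment, lower layer: Δz = 0.9 km ⇒ ΔT = -6.12°C; T = 11.98°C
  1300–4100 m, environment, upper layer: Δz = 2.8 km ⇒ ΔT = -27.44°C; T = -15.46°C
T_parcel − T_env = -11.39 − (-15.46) = +4.07°C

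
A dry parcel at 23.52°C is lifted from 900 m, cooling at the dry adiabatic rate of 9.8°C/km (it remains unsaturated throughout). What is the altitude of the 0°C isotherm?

3300 m

Height above start = (23.52 − 0) / 9.8 = 2.4 km
Altitude = 900 m + 2400 m = 3300 m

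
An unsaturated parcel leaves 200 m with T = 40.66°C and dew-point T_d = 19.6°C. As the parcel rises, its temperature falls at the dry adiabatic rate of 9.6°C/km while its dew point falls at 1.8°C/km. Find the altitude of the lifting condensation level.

2900 m

T and T_d converge at 9.6 − 1.8 = 7.8°C per km
Height above start = (40.66 − 19.6) / 7.8 = 2.7 km
LCL altitude = 200 m + 2700 m = 2900 m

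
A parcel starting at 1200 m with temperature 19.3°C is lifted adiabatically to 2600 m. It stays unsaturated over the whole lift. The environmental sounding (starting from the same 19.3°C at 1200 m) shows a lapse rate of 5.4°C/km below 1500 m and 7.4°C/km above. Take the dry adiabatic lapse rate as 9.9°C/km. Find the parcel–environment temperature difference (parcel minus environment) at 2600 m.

Parcel:
  1200–2600 m, dry: Δz = 1.4 km ⇒ ΔT = -13.86°C; T = 5.44°C
Environment:
  1200–1500 m, environment, lower layer: Δz = 0.3 km ⇒ ΔT = -1.62°C; T = 17.68°C
  1500–2600 m, environment, upper layer: Δz = 1.1 km ⇒ ΔT = -8.14°C; T = 9.54°C
T_parcel − T_env = 5.44 − 9.54 = -4.1°C

-4.1°C (parcel cooler than environment)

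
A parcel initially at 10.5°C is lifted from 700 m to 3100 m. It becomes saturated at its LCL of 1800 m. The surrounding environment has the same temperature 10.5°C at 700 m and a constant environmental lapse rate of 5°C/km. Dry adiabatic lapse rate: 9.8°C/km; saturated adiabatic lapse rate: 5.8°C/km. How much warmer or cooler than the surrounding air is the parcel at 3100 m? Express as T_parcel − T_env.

Parcel:
  700 → 1800 m (dry, 9.8°C/km): ΔT = -9.8 × 1.1 = -10.78°C → T = -0.28°C
  1800 → 3100 m (saturated, 5.8°C/km): ΔT = -5.8 × 1.3 = -7.54°C → T = -7.82°C
Environment:
  700 → 3100 m (environment, 5°C/km): ΔT = -5 × 2.4 = -12°C → T = -1.5°C
T_parcel − T_env = -7.82 − (-1.5) = -6.32°C

-6.32°C (parcel cooler than environment)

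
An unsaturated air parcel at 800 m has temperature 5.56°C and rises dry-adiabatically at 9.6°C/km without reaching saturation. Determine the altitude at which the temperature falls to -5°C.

1900 m

Height above start = (5.56 − (-5)) / 9.6 = 1.1 km
Altitude = 800 m + 1100 m = 1900 m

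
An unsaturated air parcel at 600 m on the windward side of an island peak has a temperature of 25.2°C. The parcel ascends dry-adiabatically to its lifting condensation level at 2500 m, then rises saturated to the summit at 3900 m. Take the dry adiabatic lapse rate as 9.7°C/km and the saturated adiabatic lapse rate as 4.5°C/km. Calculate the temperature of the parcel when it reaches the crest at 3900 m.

0.47°C

600 → 2500 m (dry, 9.7°C/km): ΔT = -9.7 × 1.9 = -18.43°C → T = 6.77°C
2500 → 3900 m (saturated, 4.5°C/km): ΔT = -4.5 × 1.4 = -6.3°C → T = 0.47°C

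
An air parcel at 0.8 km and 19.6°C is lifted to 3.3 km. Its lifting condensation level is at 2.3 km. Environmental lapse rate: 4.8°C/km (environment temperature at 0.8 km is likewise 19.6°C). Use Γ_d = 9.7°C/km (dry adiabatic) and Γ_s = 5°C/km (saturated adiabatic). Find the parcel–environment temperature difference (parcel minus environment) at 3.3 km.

Parcel:
  800–2300 m, dry: Δz = 1.5 km ⇒ ΔT = -14.55°C; T = 5.05°C
  2300–3300 m, saturated: Δz = 1 km ⇒ ΔT = -5°C; T = 0.05°C
Environment:
  800–3300 m, environment: Δz = 2.5 km ⇒ ΔT = -12°C; T = 7.6°C
T_parcel − T_env = 0.05 − 7.6 = -7.55°C

-7.55°C (parcel cooler than environment)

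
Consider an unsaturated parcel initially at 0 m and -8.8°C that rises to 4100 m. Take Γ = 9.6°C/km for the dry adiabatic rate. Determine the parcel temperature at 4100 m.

-48.16°C

From 0 m to 4100 m (dry adiabatic): cools by 9.6 × 4.1 = 39.36°C, giving -48.16°C.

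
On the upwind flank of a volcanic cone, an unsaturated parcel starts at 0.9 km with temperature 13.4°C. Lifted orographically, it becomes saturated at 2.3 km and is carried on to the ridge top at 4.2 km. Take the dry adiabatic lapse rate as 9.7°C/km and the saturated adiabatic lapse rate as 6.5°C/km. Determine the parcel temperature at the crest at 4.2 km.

From 900 m to 2300 m (dry): cools by 9.7 × 1.4 = 13.58°C, giving -0.18°C.
From 2300 m to 4200 m (saturated): cools by 6.5 × 1.9 = 12.35°C, giving -12.53°C.

-12.53°C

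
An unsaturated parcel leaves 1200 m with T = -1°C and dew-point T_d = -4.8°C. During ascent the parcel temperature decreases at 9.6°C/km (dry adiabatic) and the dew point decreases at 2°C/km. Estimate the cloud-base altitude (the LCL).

T and T_d converge at 9.6 − 2 = 7.6°C per km
Height above start = (-1 − (-4.8)) / 7.6 = 0.5 km
LCL altitude = 1200 m + 500 m = 1700 m

1700 m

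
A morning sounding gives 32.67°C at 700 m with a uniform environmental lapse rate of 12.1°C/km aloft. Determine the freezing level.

Height above start = (32.67 − 0) / 12.1 = 2.7 km
Altitude = 700 m + 2700 m = 3400 m

3400 m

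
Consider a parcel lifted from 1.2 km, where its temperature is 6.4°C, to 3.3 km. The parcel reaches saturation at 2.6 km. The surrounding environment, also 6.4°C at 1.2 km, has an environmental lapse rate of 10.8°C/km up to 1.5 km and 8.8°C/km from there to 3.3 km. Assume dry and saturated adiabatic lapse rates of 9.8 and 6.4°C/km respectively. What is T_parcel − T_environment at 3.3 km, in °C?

Parcel:
  Dry to 2600 m: -9.8 × 1.4 km = -13.72°C, so T = -7.32°C.
  Saturated to 3300 m: -6.4 × 0.7 km = -4.48°C, so T = -11.8°C.
Environment:
  Environment, lower layer to 1500 m: -10.8 × 0.3 km = -3.24°C, so T = 3.16°C.
  Environment, upper layer to 3300 m: -8.8 × 1.8 km = -15.84°C, so T = -12.68°C.
T_parcel − T_env = -11.8 − (-12.68) = +0.88°C

+0.88°C (parcel warmer than environment)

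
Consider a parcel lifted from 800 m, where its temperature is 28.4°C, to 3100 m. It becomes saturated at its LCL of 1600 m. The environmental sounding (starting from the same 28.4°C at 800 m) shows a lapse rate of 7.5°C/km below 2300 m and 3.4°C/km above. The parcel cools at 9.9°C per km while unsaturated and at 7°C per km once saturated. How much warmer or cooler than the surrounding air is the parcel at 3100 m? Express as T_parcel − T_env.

-4.45°C (parcel cooler than environment)

Parcel:
  800 → 1600 m (dry, 9.9°C/km): ΔT = -9.9 × 0.8 = -7.92°C → T = 20.48°C
  1600 → 3100 m (saturated, 7°C/km): ΔT = -7 × 1.5 = -10.5°C → T = 9.98°C
Environment:
  800 → 2300 m (environment, lower layer, 7.5°C/km): ΔT = -7.5 × 1.5 = -11.25°C → T = 17.15°C
  2300 → 3100 m (environment, upper layer, 3.4°C/km): ΔT = -3.4 × 0.8 = -2.72°C → T = 14.43°C
T_parcel − T_env = 9.98 − 14.43 = -4.45°C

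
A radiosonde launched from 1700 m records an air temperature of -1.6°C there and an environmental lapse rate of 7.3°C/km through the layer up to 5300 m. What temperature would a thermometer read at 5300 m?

-27.88°C

1700 → 5300 m (environmental, 7.3°C/km): ΔT = -7.3 × 3.6 = -26.28°C → T = -27.88°C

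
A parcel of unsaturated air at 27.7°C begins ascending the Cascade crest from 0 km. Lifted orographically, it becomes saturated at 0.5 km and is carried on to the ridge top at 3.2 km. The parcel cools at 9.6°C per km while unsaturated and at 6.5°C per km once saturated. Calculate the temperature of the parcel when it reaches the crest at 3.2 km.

5.35°C

0–500 m, dry: Δz = 0.5 km ⇒ ΔT = -4.8°C; T = 22.9°C
500–3200 m, saturated: Δz = 2.7 km ⇒ ΔT = -17.55°C; T = 5.35°C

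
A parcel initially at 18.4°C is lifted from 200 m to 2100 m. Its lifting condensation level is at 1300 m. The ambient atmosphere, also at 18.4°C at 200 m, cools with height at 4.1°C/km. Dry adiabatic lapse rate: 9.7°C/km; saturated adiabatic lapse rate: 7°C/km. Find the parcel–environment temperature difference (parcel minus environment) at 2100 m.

Parcel:
  200–1300 m, dry: Δz = 1.1 km ⇒ ΔT = -10.67°C; T = 7.73°C
  1300–2100 m, saturated: Δz = 0.8 km ⇒ ΔT = -5.6°C; T = 2.13°C
Environment:
  200–2100 m, environment: Δz = 1.9 km ⇒ ΔT = -7.79°C; T = 10.61°C
T_parcel − T_env = 2.13 − 10.61 = -8.48°C

-8.48°C (parcel cooler than environment)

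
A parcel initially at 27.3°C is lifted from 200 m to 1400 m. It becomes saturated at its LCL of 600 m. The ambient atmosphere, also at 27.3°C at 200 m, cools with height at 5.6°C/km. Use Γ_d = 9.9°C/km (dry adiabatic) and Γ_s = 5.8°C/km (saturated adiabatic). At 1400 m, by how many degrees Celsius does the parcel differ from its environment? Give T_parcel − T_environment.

Parcel:
  Dry to 600 m: -9.9 × 0.4 km = -3.96°C, so T = 23.34°C.
  Saturated to 1400 m: -5.8 × 0.8 km = -4.64°C, so T = 18.7°C.
Environment:
  Environment to 1400 m: -5.6 × 1.2 km = -6.72°C, so T = 20.58°C.
T_parcel − T_env = 18.7 − 20.58 = -1.88°C

-1.88°C (parcel cooler than environment)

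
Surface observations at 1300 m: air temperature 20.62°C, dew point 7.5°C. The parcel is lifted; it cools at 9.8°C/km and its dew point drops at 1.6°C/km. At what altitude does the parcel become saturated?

T and T_d converge at 9.8 − 1.6 = 8.2°C per km
Height above start = (20.62 − 7.5) / 8.2 = 1.6 km
LCL altitude = 1300 m + 1600 m = 2900 m

2900 m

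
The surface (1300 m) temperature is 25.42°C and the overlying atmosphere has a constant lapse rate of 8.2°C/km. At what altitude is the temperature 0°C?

Height above start = (25.42 − 0) / 8.2 = 3.1 km
Altitude = 1300 m + 3100 m = 4400 m

4400 m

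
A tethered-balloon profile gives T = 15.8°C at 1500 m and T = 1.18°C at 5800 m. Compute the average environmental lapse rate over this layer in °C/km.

Γ = −ΔT/Δz = (15.8 − 1.18) / (5800 − 1500) m
  = 14.62°C / 4.3 km = 3.4°C/km

3.4°C/km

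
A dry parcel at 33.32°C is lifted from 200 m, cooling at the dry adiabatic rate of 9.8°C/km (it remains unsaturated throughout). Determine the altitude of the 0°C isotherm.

3600 m

Height above start = (33.32 − 0) / 9.8 = 3.4 km
Altitude = 200 m + 3400 m = 3600 m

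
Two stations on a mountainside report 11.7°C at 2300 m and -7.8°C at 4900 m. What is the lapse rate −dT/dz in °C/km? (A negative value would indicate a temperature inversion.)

Γ = −ΔT/Δz = (11.7 − (-7.8)) / (4900 − 2300) m
  = 19.5°C / 2.6 km = 7.5°C/km

7.5°C/km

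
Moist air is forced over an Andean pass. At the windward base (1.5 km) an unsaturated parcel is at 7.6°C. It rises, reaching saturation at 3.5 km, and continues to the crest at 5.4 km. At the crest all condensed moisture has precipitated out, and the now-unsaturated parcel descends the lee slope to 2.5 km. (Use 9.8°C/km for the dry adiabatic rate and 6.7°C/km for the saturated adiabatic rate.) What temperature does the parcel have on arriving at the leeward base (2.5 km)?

From 1500 m to 3500 m (dry): cools by 9.8 × 2 = 19.6°C, giving -12°C.
From 3500 m to 5400 m (saturated): cools by 6.7 × 1.9 = 12.73°C, giving -24.73°C.
From 5400 m to 2500 m (dry descent): warms by 9.8 × 2.9 = 28.42°C, giving 3.69°C.

3.69°C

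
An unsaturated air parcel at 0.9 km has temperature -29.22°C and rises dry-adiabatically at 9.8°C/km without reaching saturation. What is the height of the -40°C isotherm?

Height above start = (-29.22 − (-40)) / 9.8 = 1.1 km
Altitude = 900 m + 1100 m = 2000 m

2 km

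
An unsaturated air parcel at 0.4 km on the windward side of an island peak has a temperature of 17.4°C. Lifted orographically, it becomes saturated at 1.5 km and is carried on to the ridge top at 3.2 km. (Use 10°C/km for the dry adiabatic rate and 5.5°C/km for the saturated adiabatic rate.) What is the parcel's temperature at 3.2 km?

-2.95°C

400 → 1500 m (dry, 10°C/km): ΔT = -10 × 1.1 = -11°C → T = 6.4°C
1500 → 3200 m (saturated, 5.5°C/km): ΔT = -5.5 × 1.7 = -9.35°C → T = -2.95°C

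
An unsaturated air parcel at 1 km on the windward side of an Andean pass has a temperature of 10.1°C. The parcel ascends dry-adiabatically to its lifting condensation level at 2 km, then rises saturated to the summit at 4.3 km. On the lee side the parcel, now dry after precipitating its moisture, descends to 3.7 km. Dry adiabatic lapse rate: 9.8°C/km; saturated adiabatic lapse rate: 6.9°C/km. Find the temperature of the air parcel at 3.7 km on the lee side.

1000 → 2000 m (dry, 9.8°C/km): ΔT = -9.8 × 1 = -9.8°C → T = 0.3°C
2000 → 4300 m (saturated, 6.9°C/km): ΔT = -6.9 × 2.3 = -15.87°C → T = -15.57°C
4300 → 3700 m (dry descent, 9.8°C/km): ΔT = +9.8 × 0.6 = +5.88°C → T = -9.69°C

-9.69°C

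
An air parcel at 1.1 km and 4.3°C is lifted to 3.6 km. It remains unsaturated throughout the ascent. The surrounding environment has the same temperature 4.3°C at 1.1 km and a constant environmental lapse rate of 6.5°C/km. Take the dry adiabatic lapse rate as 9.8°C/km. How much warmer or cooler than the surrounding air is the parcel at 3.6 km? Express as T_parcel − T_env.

-8.25°C (parcel cooler than environment)

Parcel:
  From 1100 m to 3600 m (dry): cools by 9.8 × 2.5 = 24.5°C, giving -20.2°C.
Environment:
  From 1100 m to 3600 m (environment): cools by 6.5 × 2.5 = 16.25°C, giving -11.95°C.
T_parcel − T_env = -20.2 − (-11.95) = -8.25°C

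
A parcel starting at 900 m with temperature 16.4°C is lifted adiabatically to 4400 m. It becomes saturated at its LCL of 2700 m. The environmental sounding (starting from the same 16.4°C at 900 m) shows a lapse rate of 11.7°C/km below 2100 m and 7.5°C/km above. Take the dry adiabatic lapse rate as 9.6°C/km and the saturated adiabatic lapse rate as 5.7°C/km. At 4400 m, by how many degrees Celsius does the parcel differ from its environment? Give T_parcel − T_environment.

+4.32°C (parcel warmer than environment)

Parcel:
  900 → 2700 m (dry, 9.6°C/km): ΔT = -9.6 × 1.8 = -17.28°C → T = -0.88°C
  2700 → 4400 m (saturated, 5.7°C/km): ΔT = -5.7 × 1.7 = -9.69°C → T = -10.57°C
Environment:
  900 → 2100 m (environment, lower layer, 11.7°C/km): ΔT = -11.7 × 1.2 = -14.04°C → T = 2.36°C
  2100 → 4400 m (environment, upper layer, 7.5°C/km): ΔT = -7.5 × 2.3 = -17.25°C → T = -14.89°C
T_parcel − T_env = -10.57 − (-14.89) = +4.32°C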